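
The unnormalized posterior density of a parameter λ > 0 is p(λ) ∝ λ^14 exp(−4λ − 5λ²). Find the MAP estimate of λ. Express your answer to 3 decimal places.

ℓ'(λ) = 14/λ − 4 − 10λ. Setting this to zero and multiplying by λ: 10λ² + 4λ − 14 = 0.
λ = (−4 + √(4² + 4·10·14)) / (2·10) = (−4 + √576) / 20 = (−4 + 24)/20 = 1.
ℓ''(λ) = −14/λ² − 10 < 0, confirming a maximum.

λ̂_MAP = 1.000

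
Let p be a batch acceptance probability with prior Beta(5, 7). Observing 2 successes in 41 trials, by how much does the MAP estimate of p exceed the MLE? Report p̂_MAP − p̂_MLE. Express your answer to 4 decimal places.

MAP − MLE = 0.0689

Posterior is Beta(7, 46); MAP = (7−1)/(53−2) = 6/51 ≈ 0.11765.
MLE ignores the prior: p̂_MLE = k/n = 2/41 ≈ 0.04878.
Difference = 6/51 − 2/41 = 48/697 ≈ 0.0689.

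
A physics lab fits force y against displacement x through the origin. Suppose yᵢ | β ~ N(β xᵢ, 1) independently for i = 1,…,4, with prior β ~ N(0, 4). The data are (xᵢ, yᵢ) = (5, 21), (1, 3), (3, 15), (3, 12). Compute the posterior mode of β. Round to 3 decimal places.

β̂_MAP = 4.271

log p(β | y) = −Σ(yᵢ − βxᵢ)²/(2·1) − β²/(2·4) + const.
Setting the derivative to zero: Σxᵢ(yᵢ − βxᵢ)/1 − β/4 = 0, so β = Σxᵢyᵢ / (Σxᵢ² + σ²/τ²).
Σxᵢyᵢ = 5·21 + 1·3 + 3·15 + 3·12 = 189; Σxᵢ² = 44; σ²/τ² = 0.25.
β̂_MAP = 189 / (44 + 0.25) = 189/44.25 ≈ 4.271.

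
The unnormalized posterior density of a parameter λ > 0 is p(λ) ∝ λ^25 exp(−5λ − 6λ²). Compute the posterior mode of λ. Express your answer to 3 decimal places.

λ̂_MAP = 1.250

ℓ'(λ) = 25/λ − 5 − 12λ. Setting this to zero and multiplying by λ: 12λ² + 5λ − 25 = 0.
λ = (−5 + √(5² + 4·12·25)) / (2·12) = (−5 + √1225) / 24 = (−5 + 35)/24 = 5/4.
ℓ''(λ) = −25/λ² − 12 < 0, confirming a maximum.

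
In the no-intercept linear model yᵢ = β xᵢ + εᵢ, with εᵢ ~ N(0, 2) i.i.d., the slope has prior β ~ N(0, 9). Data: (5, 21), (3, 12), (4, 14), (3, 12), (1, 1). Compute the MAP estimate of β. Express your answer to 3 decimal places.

β̂_MAP = 3.886

log p(β | y) = −Σ(yᵢ − βxᵢ)²/(2·2) − β²/(2·9) + const.
Setting the derivative to zero: Σxᵢ(yᵢ − βxᵢ)/2 − β/9 = 0, so β = Σxᵢyᵢ / (Σxᵢ² + σ²/τ²).
Σxᵢyᵢ = 5·21 + 3·12 + 4·14 + 3·12 + 1·1 = 234; Σxᵢ² = 60; σ²/τ² = 2/9.
β̂_MAP = 234 / (60 + 2/9) = 234/(542/9) = 1053/271 ≈ 3.886.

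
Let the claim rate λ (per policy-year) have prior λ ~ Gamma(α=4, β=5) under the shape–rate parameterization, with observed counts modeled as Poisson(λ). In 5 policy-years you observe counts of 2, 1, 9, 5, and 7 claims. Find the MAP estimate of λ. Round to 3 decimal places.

λ̂_MAP = 2.700

Σxᵢ = 2+1+9+5+7 = 24, with n = 5.
Posterior ∝ λ^3e^(−5λ) · λ^24e^(−5λ) = λ^27e^(−10λ), i.e. Gamma(shape=28, rate=10).
The mode of a Gamma(a, b) with a ≥ 1 (shape–rate) is (a−1)/b = 27/10 ≈ 2.700.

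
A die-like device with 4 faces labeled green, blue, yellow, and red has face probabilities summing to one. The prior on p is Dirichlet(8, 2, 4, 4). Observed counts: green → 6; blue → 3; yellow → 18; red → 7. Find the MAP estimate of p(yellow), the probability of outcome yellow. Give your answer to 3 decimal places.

The posterior is Dirichlet(αᵢ + nᵢ) = Dirichlet(14, 5, 22, 11).
For a Dirichlet(a₁,…,a_K) with all aᵢ > 1, the mode has j-th component (aⱼ − 1)/(Σaᵢ − K).
Here Σaᵢ = 52 and K = 4, so p(yellow) = (22 − 1)/(52 − 4) = 21/48 ≈ 0.438.

MAP estimate of p(yellow) = 0.438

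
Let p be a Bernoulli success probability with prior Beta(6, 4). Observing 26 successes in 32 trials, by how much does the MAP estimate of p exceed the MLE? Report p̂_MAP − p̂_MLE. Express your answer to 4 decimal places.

MAP − MLE = -0.0375

Posterior is Beta(32, 10); MAP = (32−1)/(42−2) = 31/40 ≈ 0.77500.
MLE ignores the prior: p̂_MLE = k/n = 26/32 ≈ 0.81250.
Difference = 31/40 − 26/32 = -3/80 ≈ -0.0375.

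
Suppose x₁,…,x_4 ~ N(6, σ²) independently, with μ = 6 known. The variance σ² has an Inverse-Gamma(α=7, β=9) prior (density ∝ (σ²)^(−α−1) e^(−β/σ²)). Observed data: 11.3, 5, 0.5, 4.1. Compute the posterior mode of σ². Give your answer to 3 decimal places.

σ̂²_MAP = 4.048

Sum of squared deviations about the known mean: SS = (11.3−6)² + (5−6)² + (0.5−6)² + (4.1−6)² = 62.95.
The Normal likelihood contributes (σ²)^(−n/2) exp(−SS/(2σ²)), so the posterior is Inverse-Gamma(α + n/2, β + SS/2) = Inverse-Gamma(9, 40.475).
The mode of Inverse-Gamma(a, b) is b/(a+1) = 40.475/10 ≈ 4.048.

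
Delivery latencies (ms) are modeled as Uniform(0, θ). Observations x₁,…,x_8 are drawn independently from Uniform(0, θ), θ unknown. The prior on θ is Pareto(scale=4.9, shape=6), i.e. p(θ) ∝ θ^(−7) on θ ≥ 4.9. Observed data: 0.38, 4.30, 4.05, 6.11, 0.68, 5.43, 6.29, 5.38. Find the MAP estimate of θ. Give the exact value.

θ̂_MAP = 6.29

The Uniform(0, θ) likelihood is θ^(−n) for θ ≥ max(xᵢ), zero otherwise. Here max(xᵢ) = 6.29.
Posterior ∝ θ^(−7) · θ^(−8) = θ^(−15) on θ ≥ max(4.9, 6.29) = 6.29.
This density is strictly decreasing in θ, so the posterior mode lies at the lower boundary of the support.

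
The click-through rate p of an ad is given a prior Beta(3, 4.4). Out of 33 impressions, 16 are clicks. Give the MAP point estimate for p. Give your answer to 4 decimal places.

p̂_MAP = 0.4688

Prior: Beta(3, 4.4).
Data: 16 successes in 33 trials. The binomial likelihood contributes p^16(1−p)^17, so the posterior is Beta(3+16, 4.4+17) = Beta(19, 21.4).
For Beta(a, b) with a, b > 1 the mode is (a−1)/(a+b−2) = 18/38.4 ≈ 0.4688.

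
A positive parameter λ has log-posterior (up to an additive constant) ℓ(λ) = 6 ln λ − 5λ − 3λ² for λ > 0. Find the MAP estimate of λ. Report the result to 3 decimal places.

ℓ'(λ) = 6/λ − 5 − 6λ. Setting this to zero and multiplying by λ: 6λ² + 5λ − 6 = 0.
λ = (−5 + √(5² + 4·6·6)) / (2·6) = (−5 + √169) / 12 = (−5 + 13)/12 = 2/3.
ℓ''(λ) = −6/λ² − 6 < 0, confirming a maximum.

λ̂_MAP = 0.667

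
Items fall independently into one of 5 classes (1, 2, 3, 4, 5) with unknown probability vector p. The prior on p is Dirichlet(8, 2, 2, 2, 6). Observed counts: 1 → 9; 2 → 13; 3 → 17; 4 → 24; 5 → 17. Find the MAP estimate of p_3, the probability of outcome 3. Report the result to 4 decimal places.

MAP estimate: 0.1895

The posterior is Dirichlet(αᵢ + nᵢ) = Dirichlet(17, 15, 19, 26, 23).
For a Dirichlet(a₁,…,a_K) with all aᵢ > 1, the mode has j-th component (aⱼ − 1)/(Σaᵢ − K).
Here Σaᵢ = 100 and K = 5, so p_3 = (19 − 1)/(100 − 5) = 18/95 ≈ 0.1895.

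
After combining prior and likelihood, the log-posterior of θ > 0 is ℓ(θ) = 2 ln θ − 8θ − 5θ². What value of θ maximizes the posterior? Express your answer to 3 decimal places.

θ̂_MAP = 0.200

ℓ'(θ) = 2/θ − 8 − 10θ. Setting this to zero and multiplying by θ: 10θ² + 8θ − 2 = 0.
θ = (−8 + √(8² + 4·10·2)) / (2·10) = (−8 + √144) / 20 = (−8 + 12)/20 = 1/5.
ℓ''(θ) = −2/θ² − 10 < 0, confirming a maximum.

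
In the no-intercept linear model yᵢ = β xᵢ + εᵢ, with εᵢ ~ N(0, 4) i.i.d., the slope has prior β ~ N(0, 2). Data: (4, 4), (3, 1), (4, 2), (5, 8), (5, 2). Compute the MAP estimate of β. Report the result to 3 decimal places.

β̂_MAP = 0.828

log p(β | y) = −Σ(yᵢ − βxᵢ)²/(2·4) − β²/(2·2) + const.
Setting the derivative to zero: Σxᵢ(yᵢ − βxᵢ)/4 − β/2 = 0, so β = Σxᵢyᵢ / (Σxᵢ² + σ²/τ²).
Σxᵢyᵢ = 4·4 + 3·1 + 4·2 + 5·8 + 5·2 = 77; Σxᵢ² = 91; σ²/τ² = 2.
β̂_MAP = 77 / (91 + 2) = 77/93 ≈ 0.828.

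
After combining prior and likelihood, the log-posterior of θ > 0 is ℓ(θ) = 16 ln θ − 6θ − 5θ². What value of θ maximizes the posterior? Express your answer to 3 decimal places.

θ̂_MAP = 1.000

ℓ'(θ) = 16/θ − 6 − 10θ. Setting this to zero and multiplying by θ: 10θ² + 6θ − 16 = 0.
θ = (−6 + √(6² + 4·10·16)) / (2·10) = (−6 + √676) / 20 = (−6 + 26)/20 = 1.
ℓ''(θ) = −16/θ² − 10 < 0, confirming a maximum.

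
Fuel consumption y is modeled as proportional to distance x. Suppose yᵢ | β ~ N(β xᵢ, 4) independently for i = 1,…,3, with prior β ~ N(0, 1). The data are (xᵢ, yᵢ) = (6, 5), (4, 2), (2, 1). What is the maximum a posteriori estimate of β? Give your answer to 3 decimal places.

β̂_MAP = 0.667

log p(β | y) = −Σ(yᵢ − βxᵢ)²/(2·4) − β²/(2·1) + const.
Setting the derivative to zero: Σxᵢ(yᵢ − βxᵢ)/4 − β/1 = 0, so β = Σxᵢyᵢ / (Σxᵢ² + σ²/τ²).
Σxᵢyᵢ = 6·5 + 4·2 + 2·1 = 40; Σxᵢ² = 56; σ²/τ² = 4.
β̂_MAP = 40 / (56 + 4) = 40/60 ≈ 0.667.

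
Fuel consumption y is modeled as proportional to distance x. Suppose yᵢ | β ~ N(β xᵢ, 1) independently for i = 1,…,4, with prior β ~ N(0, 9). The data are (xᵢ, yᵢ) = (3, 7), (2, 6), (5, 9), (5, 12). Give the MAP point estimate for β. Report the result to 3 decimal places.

log p(β | y) = −Σ(yᵢ − βxᵢ)²/(2·1) − β²/(2·9) + const.
Setting the derivative to zero: Σxᵢ(yᵢ − βxᵢ)/1 − β/9 = 0, so β = Σxᵢyᵢ / (Σxᵢ² + σ²/τ²).
Σxᵢyᵢ = 3·7 + 2·6 + 5·9 + 5·12 = 138; Σxᵢ² = 63; σ²/τ² = 1/9.
β̂_MAP = 138 / (63 + 1/9) = 138/(568/9) = 621/284 ≈ 2.187.

β̂_MAP = 2.187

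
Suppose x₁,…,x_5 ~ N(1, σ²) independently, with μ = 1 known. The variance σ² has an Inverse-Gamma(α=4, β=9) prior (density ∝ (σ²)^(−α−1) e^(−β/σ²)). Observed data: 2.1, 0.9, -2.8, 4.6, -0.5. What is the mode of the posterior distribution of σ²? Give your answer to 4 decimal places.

Sum of squared deviations about the known mean: SS = (2.1−1)² + (0.9−1)² + (-2.8−1)² + (4.6−1)² + (-0.5−1)² = 30.87.
The Normal likelihood contributes (σ²)^(−n/2) exp(−SS/(2σ²)), so the posterior is Inverse-Gamma(α + n/2, β + SS/2) = Inverse-Gamma(6.5, 24.435).
The mode of Inverse-Gamma(a, b) is b/(a+1) = 24.435/7.5 ≈ 3.2580.

σ̂²_MAP = 3.2580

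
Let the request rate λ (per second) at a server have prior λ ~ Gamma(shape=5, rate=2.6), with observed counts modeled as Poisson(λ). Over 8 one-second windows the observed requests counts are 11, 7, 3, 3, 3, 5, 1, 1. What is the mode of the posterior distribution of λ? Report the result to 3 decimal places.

Σxᵢ = 11+7+3+3+3+5+1+1 = 34, with n = 8.
Posterior ∝ λ^4e^(−2.6λ) · λ^34e^(−8λ) = λ^38e^(−10.6λ), i.e. Gamma(shape=39, rate=10.6).
The mode of a Gamma(a, b) with a ≥ 1 (shape–rate) is (a−1)/b = 38/10.6 ≈ 3.585.

λ̂_MAP = 3.585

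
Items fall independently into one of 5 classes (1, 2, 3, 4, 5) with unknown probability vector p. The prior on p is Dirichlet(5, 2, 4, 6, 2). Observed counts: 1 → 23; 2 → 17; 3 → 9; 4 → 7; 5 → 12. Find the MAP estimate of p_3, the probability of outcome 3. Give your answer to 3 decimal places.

The posterior is Dirichlet(αᵢ + nᵢ) = Dirichlet(28, 19, 13, 13, 14).
For a Dirichlet(a₁,…,a_K) with all aᵢ > 1, the mode has j-th component (aⱼ − 1)/(Σaᵢ − K).
Here Σaᵢ = 87 and K = 5, so p_3 = (13 − 1)/(87 − 5) = 12/82 ≈ 0.146.

MAP estimate: 0.146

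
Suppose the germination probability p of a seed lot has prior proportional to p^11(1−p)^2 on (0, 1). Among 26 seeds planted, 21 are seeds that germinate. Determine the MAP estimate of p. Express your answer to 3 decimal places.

The prior density ∝ p^11(1−p)^2 is the kernel of Beta(12, 3).
Data: 21 successes in 26 trials. The binomial likelihood contributes p^21(1−p)^5, so the posterior is Beta(12+21, 3+5) = Beta(33, 8).
For Beta(a, b) with a, b > 1 the mode is (a−1)/(a+b−2) = 32/39 ≈ 0.821.

p̂_MAP = 0.821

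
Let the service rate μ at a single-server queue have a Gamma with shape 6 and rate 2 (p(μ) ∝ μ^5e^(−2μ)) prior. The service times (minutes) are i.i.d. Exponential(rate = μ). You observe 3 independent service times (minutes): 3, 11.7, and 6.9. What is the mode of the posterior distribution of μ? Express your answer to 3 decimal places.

The Exponential(rate=μ) likelihood is ∝ μ^n e^(−μΣtᵢ). Here n = 3 and Σtᵢ = 3 + 11.7 + 6.9 = 21.6.
Posterior ∝ μ^5e^(−2μ) · μ^3e^(−21.6μ) = μ^8e^(−23.6μ), i.e. Gamma(9, 23.6).
Mode = (a−1)/b = 8/23.6 ≈ 0.339.

μ̂_MAP = 0.339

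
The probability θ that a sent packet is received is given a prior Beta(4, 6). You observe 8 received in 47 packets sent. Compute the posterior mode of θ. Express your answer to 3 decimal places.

Prior: Beta(4, 6).
Data: 8 successes in 47 trials. The binomial likelihood contributes θ^8(1−θ)^39, so the posterior is Beta(4+8, 6+39) = Beta(12, 45).
For Beta(a, b) with a, b > 1 the mode is (a−1)/(a+b−2) = 11/55 ≈ 0.200.

θ̂_MAP = 0.200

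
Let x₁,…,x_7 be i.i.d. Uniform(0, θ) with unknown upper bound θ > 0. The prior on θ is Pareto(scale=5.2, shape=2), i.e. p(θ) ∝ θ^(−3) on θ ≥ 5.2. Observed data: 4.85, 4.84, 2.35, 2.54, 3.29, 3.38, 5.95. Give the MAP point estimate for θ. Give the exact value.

θ̂_MAP = 5.95

The Uniform(0, θ) likelihood is θ^(−n) for θ ≥ max(xᵢ), zero otherwise. Here max(xᵢ) = 5.95.
Posterior ∝ θ^(−3) · θ^(−7) = θ^(−10) on θ ≥ max(5.2, 5.95) = 5.95.
This density is strictly decreasing in θ, so the posterior mode lies at the lower boundary of the support.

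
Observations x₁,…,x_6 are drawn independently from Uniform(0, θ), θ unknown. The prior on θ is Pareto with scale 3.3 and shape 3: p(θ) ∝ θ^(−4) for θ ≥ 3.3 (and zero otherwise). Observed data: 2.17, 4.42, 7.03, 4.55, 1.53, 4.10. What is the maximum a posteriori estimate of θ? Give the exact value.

The Uniform(0, θ) likelihood is θ^(−n) for θ ≥ max(xᵢ), zero otherwise. Here max(xᵢ) = 7.03.
Posterior ∝ θ^(−4) · θ^(−6) = θ^(−10) on θ ≥ max(3.3, 7.03) = 7.03.
This density is strictly decreasing in θ, so the posterior mode lies at the lower boundary of the support.

θ̂_MAP = 7.03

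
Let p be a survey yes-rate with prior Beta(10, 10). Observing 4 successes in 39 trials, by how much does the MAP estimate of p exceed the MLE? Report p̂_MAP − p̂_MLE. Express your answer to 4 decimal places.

Posterior is Beta(14, 45); MAP = (14−1)/(59−2) = 13/57 ≈ 0.22807.
MLE ignores the prior: p̂_MLE = k/n = 4/39 ≈ 0.10256.
Difference = 13/57 − 4/39 = 31/247 ≈ 0.1255.

MAP − MLE = 0.1255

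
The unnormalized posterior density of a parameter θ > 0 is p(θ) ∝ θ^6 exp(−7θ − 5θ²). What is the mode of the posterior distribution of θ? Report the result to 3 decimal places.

ℓ'(θ) = 6/θ − 7 − 10θ. Setting this to zero and multiplying by θ: 10θ² + 7θ − 6 = 0.
θ = (−7 + √(7² + 4·10·6)) / (2·10) = (−7 + √289) / 20 = (−7 + 17)/20 = 1/2.
ℓ''(θ) = −6/θ² − 10 < 0, confirming a maximum.

θ̂_MAP = 0.500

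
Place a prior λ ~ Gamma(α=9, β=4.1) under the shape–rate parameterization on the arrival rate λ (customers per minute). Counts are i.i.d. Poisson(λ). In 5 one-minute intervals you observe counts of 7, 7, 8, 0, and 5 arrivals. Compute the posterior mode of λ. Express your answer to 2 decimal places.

λ̂_MAP = 3.85

Σxᵢ = 7+7+8+0+5 = 27, with n = 5.
Posterior ∝ λ^8e^(−4.1λ) · λ^27e^(−5λ) = λ^35e^(−9.1λ), i.e. Gamma(shape=36, rate=9.1).
The mode of a Gamma(a, b) with a ≥ 1 (shape–rate) is (a−1)/b = 35/9.1 ≈ 3.85.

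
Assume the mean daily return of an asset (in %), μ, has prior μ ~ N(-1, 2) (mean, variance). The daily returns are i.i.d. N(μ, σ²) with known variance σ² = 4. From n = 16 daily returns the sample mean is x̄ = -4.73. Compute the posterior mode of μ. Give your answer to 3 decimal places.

μ̂_MAP = -4.316

n = 16, x̄ = -4.73.
For a Normal prior and Normal likelihood with known variance, the posterior is Normal; its mode equals its mean, the precision-weighted average.
Prior precision 1/σ₀² = 1/2 = 0.5; data precision n/σ² = 16/4 = 4.
μ̂ = (0.5·(-1) + 4·(-4.73)) / (0.5 + 4) = (-19.42)/4.5 = -971/225 ≈ -4.316.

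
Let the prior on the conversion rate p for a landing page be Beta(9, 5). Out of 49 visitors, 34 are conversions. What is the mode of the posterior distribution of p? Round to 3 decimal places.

Prior: Beta(9, 5).
Data: 34 successes in 49 trials. The binomial likelihood contributes p^34(1−p)^15, so the posterior is Beta(9+34, 5+15) = Beta(43, 20).
For Beta(a, b) with a, b > 1 the mode is (a−1)/(a+b−2) = 42/61 ≈ 0.689.

p̂_MAP = 0.689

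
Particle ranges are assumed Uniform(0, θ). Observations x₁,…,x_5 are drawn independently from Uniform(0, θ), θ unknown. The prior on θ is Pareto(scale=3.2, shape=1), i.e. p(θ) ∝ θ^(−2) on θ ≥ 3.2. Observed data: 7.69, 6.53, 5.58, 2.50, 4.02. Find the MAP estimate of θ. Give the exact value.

θ̂_MAP = 7.69

The Uniform(0, θ) likelihood is θ^(−n) for θ ≥ max(xᵢ), zero otherwise. Here max(xᵢ) = 7.69.
Posterior ∝ θ^(−2) · θ^(−5) = θ^(−7) on θ ≥ max(3.2, 7.69) = 7.69.
This density is strictly decreasing in θ, so the posterior mode lies at the lower boundary of the support.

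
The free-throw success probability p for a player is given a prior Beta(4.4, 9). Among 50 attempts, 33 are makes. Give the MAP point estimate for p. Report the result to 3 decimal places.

Prior: Beta(4.4, 9).
Data: 33 successes in 50 trials. The binomial likelihood contributes p^33(1−p)^17, so the posterior is Beta(4.4+33, 9+17) = Beta(37.4, 26).
For Beta(a, b) with a, b > 1 the mode is (a−1)/(a+b−2) = 36.4/61.4 ≈ 0.593.

p̂_MAP = 0.593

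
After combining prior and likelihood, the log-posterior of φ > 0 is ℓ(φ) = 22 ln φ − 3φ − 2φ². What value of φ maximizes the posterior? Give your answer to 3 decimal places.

ℓ'(φ) = 22/φ − 3 − 4φ. Setting this to zero and multiplying by φ: 4φ² + 3φ − 22 = 0.
φ = (−3 + √(3² + 4·4·22)) / (2·4) = (−3 + √361) / 8 = (−3 + 19)/8 = 2.
ℓ''(φ) = −22/φ² − 4 < 0, confirming a maximum.

φ̂_MAP = 2.000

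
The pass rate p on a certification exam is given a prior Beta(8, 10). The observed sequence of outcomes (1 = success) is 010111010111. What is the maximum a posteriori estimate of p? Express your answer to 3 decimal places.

Prior: Beta(8, 10).
Data: 8 successes in 12 trials (from the sequence). The binomial likelihood contributes p^8(1−p)^4, so the posterior is Beta(8+8, 10+4) = Beta(16, 14).
For Beta(a, b) with a, b > 1 the mode is (a−1)/(a+b−2) = 15/28 ≈ 0.536.

p̂_MAP = 0.536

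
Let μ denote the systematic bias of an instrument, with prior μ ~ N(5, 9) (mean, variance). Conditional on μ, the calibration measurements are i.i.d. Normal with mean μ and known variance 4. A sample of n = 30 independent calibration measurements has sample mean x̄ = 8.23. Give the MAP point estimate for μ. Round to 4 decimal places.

μ̂_MAP = 8.1828

n = 30, x̄ = 8.23.
For a Normal prior and Normal likelihood with known variance, the posterior is Normal; its mode equals its mean, the precision-weighted average.
Prior precision 1/σ₀² = 1/9; data precision n/σ² = 30/4 = 7.5.
μ̂ = ((1/9)·5 + 7.5·8.23) / (1/9 + 7.5) = (22421/360)/(137/18) = 22421/2740 ≈ 8.1828.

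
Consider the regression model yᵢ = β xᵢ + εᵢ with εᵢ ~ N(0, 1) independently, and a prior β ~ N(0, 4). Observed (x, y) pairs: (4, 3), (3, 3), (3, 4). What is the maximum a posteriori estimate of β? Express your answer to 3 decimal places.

log p(β | y) = −Σ(yᵢ − βxᵢ)²/(2·1) − β²/(2·4) + const.
Setting the derivative to zero: Σxᵢ(yᵢ − βxᵢ)/1 − β/4 = 0, so β = Σxᵢyᵢ / (Σxᵢ² + σ²/τ²).
Σxᵢyᵢ = 4·3 + 3·3 + 3·4 = 33; Σxᵢ² = 34; σ²/τ² = 0.25.
β̂_MAP = 33 / (34 + 0.25) = 33/34.25 ≈ 0.964.

β̂_MAP = 0.964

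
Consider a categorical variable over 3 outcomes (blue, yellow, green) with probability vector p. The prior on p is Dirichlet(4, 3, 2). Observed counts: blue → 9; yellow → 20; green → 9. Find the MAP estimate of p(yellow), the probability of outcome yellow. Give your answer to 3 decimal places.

MAP estimate of p(yellow) = 0.500

The posterior is Dirichlet(αᵢ + nᵢ) = Dirichlet(13, 23, 11).
For a Dirichlet(a₁,…,a_K) with all aᵢ > 1, the mode has j-th component (aⱼ − 1)/(Σaᵢ − K).
Here Σaᵢ = 47 and K = 3, so p(yellow) = (23 − 1)/(47 − 3) = 22/44 ≈ 0.500.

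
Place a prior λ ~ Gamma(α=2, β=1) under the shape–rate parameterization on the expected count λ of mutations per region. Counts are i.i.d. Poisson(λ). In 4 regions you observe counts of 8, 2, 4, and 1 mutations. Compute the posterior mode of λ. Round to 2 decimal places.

Σxᵢ = 8+2+4+1 = 15, with n = 4.
Posterior ∝ λe^(−1λ) · λ^15e^(−4λ) = λ^16e^(−5λ), i.e. Gamma(shape=17, rate=5).
The mode of a Gamma(a, b) with a ≥ 1 (shape–rate) is (a−1)/b = 16/5 ≈ 3.20.

λ̂_MAP = 3.20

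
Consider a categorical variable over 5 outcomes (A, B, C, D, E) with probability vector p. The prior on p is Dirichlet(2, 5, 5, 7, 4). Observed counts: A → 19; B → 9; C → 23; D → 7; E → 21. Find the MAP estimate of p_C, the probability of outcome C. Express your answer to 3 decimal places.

The posterior is Dirichlet(αᵢ + nᵢ) = Dirichlet(21, 14, 28, 14, 25).
For a Dirichlet(a₁,…,a_K) with all aᵢ > 1, the mode has j-th component (aⱼ − 1)/(Σaᵢ − K).
Here Σaᵢ = 102 and K = 5, so p_C = (28 − 1)/(102 − 5) = 27/97 ≈ 0.278.

MAP estimate of p_C = 0.278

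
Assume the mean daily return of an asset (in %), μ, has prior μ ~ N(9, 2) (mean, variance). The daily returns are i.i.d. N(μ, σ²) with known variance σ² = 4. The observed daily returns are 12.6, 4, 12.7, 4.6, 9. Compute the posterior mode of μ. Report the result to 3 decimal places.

n = 5; x̄ = (12.6 + 4 + 12.7 + 4.6 + 9)/5 = 42.9/5 = 8.58.
For a Normal prior and Normal likelihood with known variance, the posterior is Normal; its mode equals its mean, the precision-weighted average.
Prior precision 1/σ₀² = 1/2 = 0.5; data precision n/σ² = 5/4 = 1.25.
μ̂ = (0.5·9 + 1.25·8.58) / (0.5 + 1.25) = 15.225/1.75 = 8.700.

μ̂_MAP = 8.700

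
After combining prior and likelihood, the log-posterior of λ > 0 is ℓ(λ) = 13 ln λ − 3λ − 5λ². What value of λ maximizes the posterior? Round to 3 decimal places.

λ̂_MAP = 1.000

ℓ'(λ) = 13/λ − 3 − 10λ. Setting this to zero and multiplying by λ: 10λ² + 3λ − 13 = 0.
λ = (−3 + √(3² + 4·10·13)) / (2·10) = (−3 + √529) / 20 = (−3 + 23)/20 = 1.
ℓ''(λ) = −13/λ² − 10 < 0, confirming a maximum.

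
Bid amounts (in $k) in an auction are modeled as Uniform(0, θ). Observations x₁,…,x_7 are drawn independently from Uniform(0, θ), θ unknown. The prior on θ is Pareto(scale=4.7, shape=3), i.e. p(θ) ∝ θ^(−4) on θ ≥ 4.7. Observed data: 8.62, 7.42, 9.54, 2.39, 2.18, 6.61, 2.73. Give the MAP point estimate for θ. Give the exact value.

θ̂_MAP = 9.54

The Uniform(0, θ) likelihood is θ^(−n) for θ ≥ max(xᵢ), zero otherwise. Here max(xᵢ) = 9.54.
Posterior ∝ θ^(−4) · θ^(−7) = θ^(−11) on θ ≥ max(4.7, 9.54) = 9.54.
This density is strictly decreasing in θ, so the posterior mode lies at the lower boundary of the support.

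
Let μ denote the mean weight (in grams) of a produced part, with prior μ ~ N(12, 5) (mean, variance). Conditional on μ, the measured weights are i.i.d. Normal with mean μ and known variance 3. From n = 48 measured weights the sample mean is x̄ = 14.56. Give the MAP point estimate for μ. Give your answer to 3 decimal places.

μ̂_MAP = 14.528

n = 48, x̄ = 14.56.
For a Normal prior and Normal likelihood with known variance, the posterior is Normal; its mode equals its mean, the precision-weighted average.
Prior precision 1/σ₀² = 1/5 = 0.2; data precision n/σ² = 48/3 = 16.
μ̂ = (0.2·12 + 16·14.56) / (0.2 + 16) = 235.36/16.2 = 5884/405 ≈ 14.528.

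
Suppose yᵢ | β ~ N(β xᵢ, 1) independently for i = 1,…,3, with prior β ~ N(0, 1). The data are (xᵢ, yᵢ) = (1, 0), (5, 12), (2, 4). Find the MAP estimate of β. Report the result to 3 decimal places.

log p(β | y) = −Σ(yᵢ − βxᵢ)²/(2·1) − β²/(2·1) + const.
Setting the derivative to zero: Σxᵢ(yᵢ − βxᵢ)/1 − β/1 = 0, so β = Σxᵢyᵢ / (Σxᵢ² + σ²/τ²).
Σxᵢyᵢ = 1·0 + 5·12 + 2·4 = 68; Σxᵢ² = 30; σ²/τ² = 1.
β̂_MAP = 68 / (30 + 1) = 68/31 ≈ 2.194.

β̂_MAP = 2.194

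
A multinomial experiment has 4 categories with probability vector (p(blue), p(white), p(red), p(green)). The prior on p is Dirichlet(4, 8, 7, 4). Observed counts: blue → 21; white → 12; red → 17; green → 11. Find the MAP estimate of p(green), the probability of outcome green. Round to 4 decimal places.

MAP estimate of p(green) = 0.1750

The posterior is Dirichlet(αᵢ + nᵢ) = Dirichlet(25, 20, 24, 15).
For a Dirichlet(a₁,…,a_K) with all aᵢ > 1, the mode has j-th component (aⱼ − 1)/(Σaᵢ − K).
Here Σaᵢ = 84 and K = 4, so p(green) = (15 − 1)/(84 − 4) = 14/80 ≈ 0.1750.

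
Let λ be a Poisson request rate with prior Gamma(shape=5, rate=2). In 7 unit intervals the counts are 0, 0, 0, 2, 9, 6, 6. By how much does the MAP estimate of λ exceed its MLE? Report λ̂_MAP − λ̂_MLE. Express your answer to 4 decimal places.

Σxᵢ = 23. Posterior is Gamma(28, 9); MAP = (28−1)/9 = 27/9 ≈ 3.00000.
MLE = x̄ = 23/7 ≈ 3.28571.
Difference = 27/9 − 23/7 = -2/7 ≈ -0.2857.

MAP − MLE = -0.2857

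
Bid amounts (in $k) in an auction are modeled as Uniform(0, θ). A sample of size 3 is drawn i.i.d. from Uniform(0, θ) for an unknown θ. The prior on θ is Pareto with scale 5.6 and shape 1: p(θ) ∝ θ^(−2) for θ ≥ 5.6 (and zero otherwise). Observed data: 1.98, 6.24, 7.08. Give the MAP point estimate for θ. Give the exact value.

θ̂_MAP = 7.08

The Uniform(0, θ) likelihood is θ^(−n) for θ ≥ max(xᵢ), zero otherwise. Here max(xᵢ) = 7.08.
Posterior ∝ θ^(−2) · θ^(−3) = θ^(−5) on θ ≥ max(5.6, 7.08) = 7.08.
This density is strictly decreasing in θ, so the posterior mode lies at the lower boundary of the support.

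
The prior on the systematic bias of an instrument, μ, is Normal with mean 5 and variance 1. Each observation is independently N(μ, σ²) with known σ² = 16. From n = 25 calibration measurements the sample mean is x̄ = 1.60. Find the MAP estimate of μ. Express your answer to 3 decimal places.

n = 25, x̄ = 1.60.
For a Normal prior and Normal likelihood with known variance, the posterior is Normal; its mode equals its mean, the precision-weighted average.
Prior precision 1/σ₀² = 1/1 = 1; data precision n/σ² = 25/16 = 1.5625.
μ̂ = (1·5 + 1.5625·1.6) / (1 + 1.5625) = 7.5/2.5625 = 120/41 ≈ 2.927.

μ̂_MAP = 2.927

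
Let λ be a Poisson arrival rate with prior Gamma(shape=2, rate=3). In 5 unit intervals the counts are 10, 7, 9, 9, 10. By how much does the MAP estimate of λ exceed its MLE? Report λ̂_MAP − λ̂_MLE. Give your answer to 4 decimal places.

Σxᵢ = 45. Posterior is Gamma(47, 8); MAP = (47−1)/8 = 46/8 ≈ 5.75000.
MLE = x̄ = 45/5 ≈ 9.00000.
Difference = 46/8 − 45/5 = -13/4 ≈ -3.2500.

MAP − MLE = -3.2500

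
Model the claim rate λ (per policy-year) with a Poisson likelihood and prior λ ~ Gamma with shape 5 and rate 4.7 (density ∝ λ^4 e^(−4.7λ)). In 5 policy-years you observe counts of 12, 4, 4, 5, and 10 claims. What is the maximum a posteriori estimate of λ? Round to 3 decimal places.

Σxᵢ = 12+4+4+5+10 = 35, with n = 5.
Posterior ∝ λ^4e^(−4.7λ) · λ^35e^(−5λ) = λ^39e^(−9.7λ), i.e. Gamma(shape=40, rate=9.7).
The mode of a Gamma(a, b) with a ≥ 1 (shape–rate) is (a−1)/b = 39/9.7 ≈ 4.021.

λ̂_MAP = 4.021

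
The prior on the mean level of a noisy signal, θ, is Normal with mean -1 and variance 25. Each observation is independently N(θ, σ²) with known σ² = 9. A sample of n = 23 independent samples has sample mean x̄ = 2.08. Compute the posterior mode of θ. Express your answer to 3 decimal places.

n = 23, x̄ = 2.08.
For a Normal prior and Normal likelihood with known variance, the posterior is Normal; its mode equals its mean, the precision-weighted average.
Prior precision 1/σ₀² = 1/25 = 0.04; data precision n/σ² = 23/9.
θ̂ = (0.04·(-1) + (23/9)·2.08) / (0.04 + 23/9) = (1187/225)/(584/225) = 1187/584 ≈ 2.033.

θ̂_MAP = 2.033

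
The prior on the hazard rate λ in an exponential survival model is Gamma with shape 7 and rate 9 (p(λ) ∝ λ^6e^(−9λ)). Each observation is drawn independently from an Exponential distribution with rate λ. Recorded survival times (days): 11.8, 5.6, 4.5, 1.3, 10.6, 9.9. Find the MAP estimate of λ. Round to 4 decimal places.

The Exponential(rate=λ) likelihood is ∝ λ^n e^(−λΣtᵢ). Here n = 6 and Σtᵢ = 11.8 + 5.6 + 4.5 + 1.3 + 10.6 + 9.9 = 43.7.
Posterior ∝ λ^6e^(−9λ) · λ^6e^(−43.7λ) = λ^12e^(−52.7λ), i.e. Gamma(13, 52.7).
Mode = (a−1)/b = 12/52.7 ≈ 0.2277.

λ̂_MAP = 0.2277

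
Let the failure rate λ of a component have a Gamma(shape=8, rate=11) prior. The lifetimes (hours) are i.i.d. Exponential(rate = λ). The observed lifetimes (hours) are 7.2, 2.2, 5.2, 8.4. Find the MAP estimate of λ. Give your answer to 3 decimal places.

The Exponential(rate=λ) likelihood is ∝ λ^n e^(−λΣtᵢ). Here n = 4 and Σtᵢ = 7.2 + 2.2 + 5.2 + 8.4 = 23.
Posterior ∝ λ^7e^(−11λ) · λ^4e^(−23λ) = λ^11e^(−34λ), i.e. Gamma(12, 34).
Mode = (a−1)/b = 11/34 ≈ 0.324.

λ̂_MAP = 0.324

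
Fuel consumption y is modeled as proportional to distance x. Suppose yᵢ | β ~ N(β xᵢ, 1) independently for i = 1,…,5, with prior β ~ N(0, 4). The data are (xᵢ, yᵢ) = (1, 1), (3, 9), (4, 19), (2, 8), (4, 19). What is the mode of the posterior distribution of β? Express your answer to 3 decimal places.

log p(β | y) = −Σ(yᵢ − βxᵢ)²/(2·1) − β²/(2·4) + const.
Setting the derivative to zero: Σxᵢ(yᵢ − βxᵢ)/1 − β/4 = 0, so β = Σxᵢyᵢ / (Σxᵢ² + σ²/τ²).
Σxᵢyᵢ = 1·1 + 3·9 + 4·19 + 2·8 + 4·19 = 196; Σxᵢ² = 46; σ²/τ² = 0.25.
β̂_MAP = 196 / (46 + 0.25) = 196/46.25 ≈ 4.238.

β̂_MAP = 4.238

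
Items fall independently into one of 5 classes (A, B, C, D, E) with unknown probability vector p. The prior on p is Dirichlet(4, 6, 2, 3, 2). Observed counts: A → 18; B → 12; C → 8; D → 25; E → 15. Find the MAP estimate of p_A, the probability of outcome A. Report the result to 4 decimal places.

MAP estimate of p_A = 0.2333

The posterior is Dirichlet(αᵢ + nᵢ) = Dirichlet(22, 18, 10, 28, 17).
For a Dirichlet(a₁,…,a_K) with all aᵢ > 1, the mode has j-th component (aⱼ − 1)/(Σaᵢ − K).
Here Σaᵢ = 95 and K = 5, so p_A = (22 − 1)/(95 − 5) = 21/90 ≈ 0.2333.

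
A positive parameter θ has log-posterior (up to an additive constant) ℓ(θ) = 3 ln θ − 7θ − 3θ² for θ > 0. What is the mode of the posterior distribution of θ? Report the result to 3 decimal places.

ℓ'(θ) = 3/θ − 7 − 6θ. Setting this to zero and multiplying by θ: 6θ² + 7θ − 3 = 0.
θ = (−7 + √(7² + 4·6·3)) / (2·6) = (−7 + √121) / 12 = (−7 + 11)/12 = 1/3.
ℓ''(θ) = −3/θ² − 6 < 0, confirming a maximum.

θ̂_MAP = 0.333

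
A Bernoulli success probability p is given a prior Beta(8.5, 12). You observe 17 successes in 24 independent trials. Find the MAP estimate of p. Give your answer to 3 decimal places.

Prior: Beta(8.5, 12).
Data: 17 successes in 24 trials. The binomial likelihood contributes p^17(1−p)^7, so the posterior is Beta(8.5+17, 12+7) = Beta(25.5, 19).
For Beta(a, b) with a, b > 1 the mode is (a−1)/(a+b−2) = 24.5/42.5 ≈ 0.576.

p̂_MAP = 0.576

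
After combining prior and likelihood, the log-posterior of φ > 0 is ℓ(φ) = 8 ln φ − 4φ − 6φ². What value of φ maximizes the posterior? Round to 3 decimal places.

ℓ'(φ) = 8/φ − 4 − 12φ. Setting this to zero and multiplying by φ: 12φ² + 4φ − 8 = 0.
φ = (−4 + √(4² + 4·12·8)) / (2·12) = (−4 + √400) / 24 = (−4 + 20)/24 = 2/3.
ℓ''(φ) = −8/φ² − 12 < 0, confirming a maximum.

φ̂_MAP = 0.667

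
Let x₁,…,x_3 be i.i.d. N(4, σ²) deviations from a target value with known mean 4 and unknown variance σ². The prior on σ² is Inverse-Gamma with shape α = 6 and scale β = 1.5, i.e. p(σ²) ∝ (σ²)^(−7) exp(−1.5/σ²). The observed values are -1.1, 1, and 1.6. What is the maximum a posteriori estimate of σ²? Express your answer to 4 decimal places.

σ̂²_MAP = 2.5747

Sum of squared deviations about the known mean: SS = (-1.1−4)² + (1−4)² + (1.6−4)² = 40.77.
The Normal likelihood contributes (σ²)^(−n/2) exp(−SS/(2σ²)), so the posterior is Inverse-Gamma(α + n/2, β + SS/2) = Inverse-Gamma(7.5, 21.885).
The mode of Inverse-Gamma(a, b) is b/(a+1) = 21.885/8.5 ≈ 2.5747.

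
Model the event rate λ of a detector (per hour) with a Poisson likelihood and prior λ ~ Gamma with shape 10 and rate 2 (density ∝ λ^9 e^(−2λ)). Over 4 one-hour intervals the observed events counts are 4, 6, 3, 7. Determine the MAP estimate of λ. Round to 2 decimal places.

λ̂_MAP = 4.83

Σxᵢ = 4+6+3+7 = 20, with n = 4.
Posterior ∝ λ^9e^(−2λ) · λ^20e^(−4λ) = λ^29e^(−6λ), i.e. Gamma(shape=30, rate=6).
The mode of a Gamma(a, b) with a ≥ 1 (shape–rate) is (a−1)/b = 29/6 ≈ 4.83.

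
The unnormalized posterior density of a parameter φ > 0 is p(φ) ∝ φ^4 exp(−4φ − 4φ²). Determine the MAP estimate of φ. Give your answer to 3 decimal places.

ℓ'(φ) = 4/φ − 4 − 8φ. Setting this to zero and multiplying by φ: 8φ² + 4φ − 4 = 0.
φ = (−4 + √(4² + 4·8·4)) / (2·8) = (−4 + √144) / 16 = (−4 + 12)/16 = 1/2.
ℓ''(φ) = −4/φ² − 8 < 0, confirming a maximum.

φ̂_MAP = 0.500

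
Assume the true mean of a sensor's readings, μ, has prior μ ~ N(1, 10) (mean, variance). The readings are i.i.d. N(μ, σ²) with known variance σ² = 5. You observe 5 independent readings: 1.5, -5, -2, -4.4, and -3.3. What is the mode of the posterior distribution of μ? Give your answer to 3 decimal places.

μ̂_MAP = -2.309

n = 5; x̄ = (1.5 + (-5) + (-2) + (-4.4) + (-3.3))/5 = -13.2/5 = -2.64.
For a Normal prior and Normal likelihood with known variance, the posterior is Normal; its mode equals its mean, the precision-weighted average.
Prior precision 1/σ₀² = 1/10 = 0.1; data precision n/σ² = 5/5 = 1.
μ̂ = (0.1·1 + 1·(-2.64)) / (0.1 + 1) = (-2.54)/1.1 = -127/55 ≈ -2.309.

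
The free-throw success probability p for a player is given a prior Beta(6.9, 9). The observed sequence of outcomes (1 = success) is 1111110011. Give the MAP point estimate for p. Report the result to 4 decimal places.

p̂_MAP = 0.5816

Prior: Beta(6.9, 9).
Data: 8 successes in 10 trials (from the sequence). The binomial likelihood contributes p^8(1−p)^2, so the posterior is Beta(6.9+8, 9+2) = Beta(14.9, 11).
For Beta(a, b) with a, b > 1 the mode is (a−1)/(a+b−2) = 13.9/23.9 ≈ 0.5816.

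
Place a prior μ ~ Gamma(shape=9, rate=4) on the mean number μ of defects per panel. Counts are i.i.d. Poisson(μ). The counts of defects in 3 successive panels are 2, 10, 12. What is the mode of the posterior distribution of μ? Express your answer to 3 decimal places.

μ̂_MAP = 4.571

Σxᵢ = 2+10+12 = 24, with n = 3.
Posterior ∝ μ^8e^(−4μ) · μ^24e^(−3μ) = μ^32e^(−7μ), i.e. Gamma(shape=33, rate=7).
The mode of a Gamma(a, b) with a ≥ 1 (shape–rate) is (a−1)/b = 32/7 ≈ 4.571.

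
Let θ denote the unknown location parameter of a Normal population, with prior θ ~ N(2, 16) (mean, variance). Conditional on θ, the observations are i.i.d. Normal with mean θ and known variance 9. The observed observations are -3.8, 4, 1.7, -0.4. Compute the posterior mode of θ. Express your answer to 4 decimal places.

n = 4; x̄ = ((-3.8) + 4 + 1.7 + (-0.4))/4 = 1.5/4 = 0.375.
For a Normal prior and Normal likelihood with known variance, the posterior is Normal; its mode equals its mean, the precision-weighted average.
Prior precision 1/σ₀² = 1/16 = 0.0625; data precision n/σ² = 4/9.
θ̂ = (0.0625·2 + (4/9)·0.375) / (0.0625 + 4/9) = (7/24)/(73/144) = 42/73 ≈ 0.5753.

θ̂_MAP = 0.5753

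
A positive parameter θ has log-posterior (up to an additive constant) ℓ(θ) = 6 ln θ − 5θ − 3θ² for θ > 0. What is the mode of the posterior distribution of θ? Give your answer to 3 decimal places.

θ̂_MAP = 0.667

ℓ'(θ) = 6/θ − 5 − 6θ. Setting this to zero and multiplying by θ: 6θ² + 5θ − 6 = 0.
θ = (−5 + √(5² + 4·6·6)) / (2·6) = (−5 + √169) / 12 = (−5 + 13)/12 = 2/3.
ℓ''(θ) = −6/θ² − 6 < 0, confirming a maximum.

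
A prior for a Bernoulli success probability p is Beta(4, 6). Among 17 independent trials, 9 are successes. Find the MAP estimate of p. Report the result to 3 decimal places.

p̂_MAP = 0.480

Prior: Beta(4, 6).
Data: 9 successes in 17 trials. The binomial likelihood contributes p^9(1−p)^8, so the posterior is Beta(4+9, 6+8) = Beta(13, 14).
For Beta(a, b) with a, b > 1 the mode is (a−1)/(a+b−2) = 12/25 ≈ 0.480.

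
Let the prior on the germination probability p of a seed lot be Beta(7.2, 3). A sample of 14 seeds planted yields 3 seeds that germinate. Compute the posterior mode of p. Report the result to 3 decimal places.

Prior: Beta(7.2, 3).
Data: 3 successes in 14 trials. The binomial likelihood contributes p^3(1−p)^11, so the posterior is Beta(7.2+3, 3+11) = Beta(10.2, 14).
For Beta(a, b) with a, b > 1 the mode is (a−1)/(a+b−2) = 9.2/22.2 ≈ 0.414.

p̂_MAP = 0.414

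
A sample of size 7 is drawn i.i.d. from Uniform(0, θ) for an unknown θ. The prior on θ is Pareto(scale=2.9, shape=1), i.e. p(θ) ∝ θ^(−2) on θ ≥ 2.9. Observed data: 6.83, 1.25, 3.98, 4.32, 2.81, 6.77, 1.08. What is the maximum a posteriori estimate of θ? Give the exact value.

The Uniform(0, θ) likelihood is θ^(−n) for θ ≥ max(xᵢ), zero otherwise. Here max(xᵢ) = 6.83.
Posterior ∝ θ^(−2) · θ^(−7) = θ^(−9) on θ ≥ max(2.9, 6.83) = 6.83.
This density is strictly decreasing in θ, so the posterior mode lies at the lower boundary of the support.

θ̂_MAP = 6.83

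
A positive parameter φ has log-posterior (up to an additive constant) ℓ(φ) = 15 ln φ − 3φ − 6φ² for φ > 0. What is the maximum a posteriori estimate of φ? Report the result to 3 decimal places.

φ̂_MAP = 1.000

ℓ'(φ) = 15/φ − 3 − 12φ. Setting this to zero and multiplying by φ: 12φ² + 3φ − 15 = 0.
φ = (−3 + √(3² + 4·12·15)) / (2·12) = (−3 + √729) / 24 = (−3 + 27)/24 = 1.
ℓ''(φ) = −15/φ² − 12 < 0, confirming a maximum.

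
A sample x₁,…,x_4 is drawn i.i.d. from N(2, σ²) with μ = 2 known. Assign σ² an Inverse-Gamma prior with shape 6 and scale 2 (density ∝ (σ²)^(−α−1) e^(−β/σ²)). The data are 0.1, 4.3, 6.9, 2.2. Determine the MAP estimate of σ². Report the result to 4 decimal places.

Sum of squared deviations about the known mean: SS = (0.1−2)² + (4.3−2)² + (6.9−2)² + (2.2−2)² = 32.95.
The Normal likelihood contributes (σ²)^(−n/2) exp(−SS/(2σ²)), so the posterior is Inverse-Gamma(α + n/2, β + SS/2) = Inverse-Gamma(8, 18.475).
The mode of Inverse-Gamma(a, b) is b/(a+1) = 18.475/9 ≈ 2.0528.

σ̂²_MAP = 2.0528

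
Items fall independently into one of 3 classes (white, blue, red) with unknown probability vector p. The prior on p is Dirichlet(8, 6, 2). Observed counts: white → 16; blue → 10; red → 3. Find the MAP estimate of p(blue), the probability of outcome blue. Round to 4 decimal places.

The posterior is Dirichlet(αᵢ + nᵢ) = Dirichlet(24, 16, 5).
For a Dirichlet(a₁,…,a_K) with all aᵢ > 1, the mode has j-th component (aⱼ − 1)/(Σaᵢ − K).
Here Σaᵢ = 45 and K = 3, so p(blue) = (16 − 1)/(45 − 3) = 15/42 ≈ 0.3571.

MAP estimate of p(blue) = 0.3571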